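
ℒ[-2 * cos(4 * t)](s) -2 * s/(s^2 + 16)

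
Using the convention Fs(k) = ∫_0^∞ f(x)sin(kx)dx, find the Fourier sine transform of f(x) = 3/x 3 * pi/2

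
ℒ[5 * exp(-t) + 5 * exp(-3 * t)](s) 5/(s + 3) + 5/(s + 1)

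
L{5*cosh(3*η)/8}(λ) 5*λ/(8*(λ^2 - 9))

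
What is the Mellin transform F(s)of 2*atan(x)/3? -pi*sec(pi*s/2)/(3*s)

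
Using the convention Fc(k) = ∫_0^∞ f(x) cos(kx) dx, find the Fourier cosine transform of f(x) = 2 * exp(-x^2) sqrt(pi) * exp(-k^2/4) 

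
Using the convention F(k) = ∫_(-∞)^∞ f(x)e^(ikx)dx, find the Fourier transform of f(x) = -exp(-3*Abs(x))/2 -3/(k^2 + 9)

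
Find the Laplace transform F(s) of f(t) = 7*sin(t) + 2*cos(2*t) 7/(s^2 + 1) + 2*s/(s^2 + 4) 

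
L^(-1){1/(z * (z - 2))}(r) exp(r) * sinh(r)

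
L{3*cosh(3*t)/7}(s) 3*s/(7*(s^2 - 9))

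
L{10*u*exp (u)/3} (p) 10/ (3*(p - 1)^2)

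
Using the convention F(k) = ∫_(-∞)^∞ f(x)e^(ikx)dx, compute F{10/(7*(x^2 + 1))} 10*pi*exp(-Abs(k))/7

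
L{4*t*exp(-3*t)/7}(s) 4/(7*(s+3)^2)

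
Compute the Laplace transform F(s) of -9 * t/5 -9/(5 * s^2) 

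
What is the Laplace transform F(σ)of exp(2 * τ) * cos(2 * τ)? (σ - 2)/((σ - 2)^2 + 4)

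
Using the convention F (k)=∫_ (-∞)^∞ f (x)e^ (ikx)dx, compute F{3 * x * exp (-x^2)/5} 3 * I * sqrt (pi) * k * exp (-k^2/4)/10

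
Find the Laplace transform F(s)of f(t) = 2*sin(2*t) 4/(s^2 + 4)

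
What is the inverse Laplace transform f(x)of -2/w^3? -x^2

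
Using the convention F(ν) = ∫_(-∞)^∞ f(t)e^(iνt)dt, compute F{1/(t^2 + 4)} pi*exp(-2*Abs(ν))/2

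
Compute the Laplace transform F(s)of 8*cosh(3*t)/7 8*s/(7*(s^2 - 9))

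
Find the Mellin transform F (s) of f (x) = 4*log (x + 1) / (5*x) -4*pi*csc (pi*s) / (5*s - 5) 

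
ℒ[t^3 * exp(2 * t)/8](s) 3/(4 * (s - 2)^4)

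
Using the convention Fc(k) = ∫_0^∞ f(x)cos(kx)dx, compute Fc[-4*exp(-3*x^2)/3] -2*sqrt(3)*sqrt(pi)*exp(-k^2/12)/9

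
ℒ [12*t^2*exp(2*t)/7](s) 24/(7*(s - 2)^3)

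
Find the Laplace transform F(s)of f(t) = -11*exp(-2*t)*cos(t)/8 11*(-s - 2)/(8*((s+2)^2+1))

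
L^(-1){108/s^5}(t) 9 * t^4/2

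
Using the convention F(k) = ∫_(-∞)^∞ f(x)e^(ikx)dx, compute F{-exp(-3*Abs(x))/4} -3/(2*k^2 + 18)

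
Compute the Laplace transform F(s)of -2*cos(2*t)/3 -2*s/(3*s^2 + 12)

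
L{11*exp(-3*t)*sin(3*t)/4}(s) 33/(4*((s + 3)^2 + 9))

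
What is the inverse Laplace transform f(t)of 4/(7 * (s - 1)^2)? 4 * t * exp(t)/7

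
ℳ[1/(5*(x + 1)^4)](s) gamma(s)*gamma(4 - s)/30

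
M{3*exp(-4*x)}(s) 3*gamma(s)/4^s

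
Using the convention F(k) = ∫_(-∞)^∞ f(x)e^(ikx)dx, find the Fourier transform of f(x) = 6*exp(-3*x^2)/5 2*sqrt(3)*sqrt(pi)*exp(-k^2/12)/5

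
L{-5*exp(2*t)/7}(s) -5/(7*s - 14)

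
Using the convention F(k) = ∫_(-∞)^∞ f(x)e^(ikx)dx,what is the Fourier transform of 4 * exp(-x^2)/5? 4 * sqrt(pi) * exp(-k^2/4)/5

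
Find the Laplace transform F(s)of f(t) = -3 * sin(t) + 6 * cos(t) 6 * s/(s^2 + 1) - 3/(s^2 + 1)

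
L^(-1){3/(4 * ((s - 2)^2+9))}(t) exp(2 * t) * sin(3 * t)/4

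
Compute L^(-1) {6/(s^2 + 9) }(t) 2 * sin(3 * t) 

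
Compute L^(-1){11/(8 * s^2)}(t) 11 * t/8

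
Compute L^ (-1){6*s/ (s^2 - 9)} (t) 6*cosh (3*t)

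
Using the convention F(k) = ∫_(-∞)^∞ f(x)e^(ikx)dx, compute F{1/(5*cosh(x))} pi/(5*cosh(pi*k/2))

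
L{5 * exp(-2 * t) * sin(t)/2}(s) 5/(2 * ((s+2)^2+1))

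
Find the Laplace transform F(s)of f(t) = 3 3/s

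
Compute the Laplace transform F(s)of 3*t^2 6/s^3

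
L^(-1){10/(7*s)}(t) 10/7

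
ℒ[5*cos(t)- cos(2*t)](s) 5*s/(s^2 + 1)- s/(s^2 + 4)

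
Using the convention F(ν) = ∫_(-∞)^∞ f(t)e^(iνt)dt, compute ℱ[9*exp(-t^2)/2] 9*sqrt(pi)*exp(-ν^2/4)/2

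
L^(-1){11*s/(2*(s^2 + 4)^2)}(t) 11*t*sin(2*t)/8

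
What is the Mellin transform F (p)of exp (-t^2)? gamma (p/2)/2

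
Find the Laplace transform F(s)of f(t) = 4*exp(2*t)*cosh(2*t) 4*(s - 2)/(s*(s - 4))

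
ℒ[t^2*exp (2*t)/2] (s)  (s - 2)^ (-3)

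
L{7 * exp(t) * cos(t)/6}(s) 7 * (s - 1)/(6 * ((s - 1)^2 + 1))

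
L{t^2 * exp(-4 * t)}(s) 2/(s + 4)^3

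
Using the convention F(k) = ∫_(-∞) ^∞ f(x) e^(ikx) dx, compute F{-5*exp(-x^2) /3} -5*sqrt(pi)*exp(-k^2/4) /3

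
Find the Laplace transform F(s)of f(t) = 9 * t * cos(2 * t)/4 9 * (s^2-4)/(4 * (s^2 + 4)^2)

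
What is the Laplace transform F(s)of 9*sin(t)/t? 9*atan(1/s)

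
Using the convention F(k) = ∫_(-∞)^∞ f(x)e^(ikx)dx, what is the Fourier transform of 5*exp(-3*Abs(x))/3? 10/(k^2+9)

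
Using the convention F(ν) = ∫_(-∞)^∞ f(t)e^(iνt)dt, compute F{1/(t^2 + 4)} pi*exp(-2*Abs(ν))/2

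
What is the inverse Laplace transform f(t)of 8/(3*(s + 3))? 8*exp(-3*t)/3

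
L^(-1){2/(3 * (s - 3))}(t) 2 * exp(3 * t)/3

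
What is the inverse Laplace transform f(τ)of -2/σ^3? -τ^2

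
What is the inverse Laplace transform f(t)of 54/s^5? 9*t^4/4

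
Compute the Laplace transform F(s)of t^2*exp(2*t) 2/(s - 2)^3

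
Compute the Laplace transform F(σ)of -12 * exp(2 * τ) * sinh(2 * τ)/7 -24/(7 * σ * (σ - 4))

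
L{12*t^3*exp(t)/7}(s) 72/(7*(s - 1)^4)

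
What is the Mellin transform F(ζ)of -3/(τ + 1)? -3*pi*csc(pi*ζ)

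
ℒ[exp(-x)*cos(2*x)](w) (w + 1)/((w + 1)^2 + 4)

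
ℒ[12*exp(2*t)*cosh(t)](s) 12*(s - 2)/((s - 2)^2 - 1)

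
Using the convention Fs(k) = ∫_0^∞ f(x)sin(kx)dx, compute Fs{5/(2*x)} 5*pi/4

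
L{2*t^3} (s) 12/s^4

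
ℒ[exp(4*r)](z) 1/(z - 4)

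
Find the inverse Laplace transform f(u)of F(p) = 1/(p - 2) exp(2*u)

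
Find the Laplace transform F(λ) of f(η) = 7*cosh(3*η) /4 7*λ/(4*(λ^2 - 9) ) 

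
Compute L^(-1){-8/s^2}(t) -8 * t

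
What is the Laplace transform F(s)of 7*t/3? 7/(3*s^2)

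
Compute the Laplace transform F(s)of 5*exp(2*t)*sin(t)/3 5/(3*((s - 2)^2 + 1))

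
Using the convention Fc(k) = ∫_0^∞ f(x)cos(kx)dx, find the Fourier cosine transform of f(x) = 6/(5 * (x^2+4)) 3 * pi * exp(-2 * k)/10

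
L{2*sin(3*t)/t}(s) 2*atan(3/s)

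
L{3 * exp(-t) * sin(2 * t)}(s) 6/((s + 1)^2 + 4)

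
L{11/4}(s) 11/(4 * s)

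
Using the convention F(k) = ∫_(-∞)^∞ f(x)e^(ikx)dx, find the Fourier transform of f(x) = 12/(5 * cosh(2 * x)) 6 * pi/(5 * cosh(pi * k/4))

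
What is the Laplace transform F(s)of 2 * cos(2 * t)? 2 * s/(s^2 + 4)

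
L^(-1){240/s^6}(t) 2*t^5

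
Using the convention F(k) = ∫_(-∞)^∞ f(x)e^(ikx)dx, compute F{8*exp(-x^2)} 8*sqrt(pi)*exp(-k^2/4)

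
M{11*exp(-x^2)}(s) 11*gamma(s/2)/2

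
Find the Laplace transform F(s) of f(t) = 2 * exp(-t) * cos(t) 2 * (s+1) /((s+1) ^2+1) 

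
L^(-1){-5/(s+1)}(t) -5 * exp(-t)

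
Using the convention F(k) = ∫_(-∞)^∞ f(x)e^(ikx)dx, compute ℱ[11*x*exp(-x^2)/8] 11*I*sqrt(pi)*k*exp(-k^2/4)/16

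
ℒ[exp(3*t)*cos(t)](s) (s - 3)/((s - 3)^2+1)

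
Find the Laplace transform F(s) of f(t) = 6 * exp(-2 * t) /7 6/(7 * (s + 2) ) 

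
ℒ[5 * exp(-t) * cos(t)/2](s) 5 * (s+1)/(2 * ((s+1)^2+1))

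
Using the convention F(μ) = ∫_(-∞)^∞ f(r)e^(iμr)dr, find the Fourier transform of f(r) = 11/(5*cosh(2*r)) 11*pi/(10*cosh(pi*μ/4))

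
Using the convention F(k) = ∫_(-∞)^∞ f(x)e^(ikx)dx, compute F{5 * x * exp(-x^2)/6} 5 * I * sqrt(pi) * k * exp(-k^2/4)/12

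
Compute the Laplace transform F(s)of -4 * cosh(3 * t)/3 -4 * s/(3 * s^2-27)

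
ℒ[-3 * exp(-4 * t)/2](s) -3/(2 * s+8)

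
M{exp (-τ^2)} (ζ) gamma (ζ/2)/2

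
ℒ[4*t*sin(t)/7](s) 8*s/(7*(s^2 + 1)^2)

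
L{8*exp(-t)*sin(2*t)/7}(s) 16/(7*((s+1)^2+4))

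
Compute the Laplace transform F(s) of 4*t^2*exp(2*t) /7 8/(7*(s - 2) ^3) 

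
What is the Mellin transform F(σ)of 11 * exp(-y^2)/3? 11 * gamma(σ/2)/6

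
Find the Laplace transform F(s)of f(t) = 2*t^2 4/s^3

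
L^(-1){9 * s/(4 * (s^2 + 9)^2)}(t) 3 * t * sin(3 * t)/8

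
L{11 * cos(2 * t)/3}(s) 11 * s/(3 * (s^2 + 4))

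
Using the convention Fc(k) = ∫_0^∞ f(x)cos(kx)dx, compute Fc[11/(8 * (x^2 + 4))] 11 * pi * exp(-2 * k)/32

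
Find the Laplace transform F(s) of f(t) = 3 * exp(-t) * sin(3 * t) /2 9/(2 * ((s + 1) ^2 + 9) ) 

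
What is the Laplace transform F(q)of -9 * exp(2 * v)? -9/(q - 2)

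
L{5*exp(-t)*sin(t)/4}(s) 5/(4*((s + 1)^2 + 1))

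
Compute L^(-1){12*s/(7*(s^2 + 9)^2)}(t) 2*t*sin(3*t)/7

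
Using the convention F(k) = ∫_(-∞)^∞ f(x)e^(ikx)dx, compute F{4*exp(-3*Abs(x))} 24/(k^2+9)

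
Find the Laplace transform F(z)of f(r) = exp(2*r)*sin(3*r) 3/((z - 2)^2 + 9)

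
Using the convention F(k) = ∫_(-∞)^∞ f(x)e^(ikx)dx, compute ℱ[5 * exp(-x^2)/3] 5 * sqrt(pi) * exp(-k^2/4)/3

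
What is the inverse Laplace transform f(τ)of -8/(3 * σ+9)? -8 * exp(-3 * τ)/3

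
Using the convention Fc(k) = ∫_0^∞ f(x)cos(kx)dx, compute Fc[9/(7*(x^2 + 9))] 3*pi*exp(-3*k)/14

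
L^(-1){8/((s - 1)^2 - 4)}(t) 4*exp(t)*sinh(2*t)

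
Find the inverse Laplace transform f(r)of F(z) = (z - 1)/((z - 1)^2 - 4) exp(r)*cosh(2*r)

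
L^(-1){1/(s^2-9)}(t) sinh(3*t)/3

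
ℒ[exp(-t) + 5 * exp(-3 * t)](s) 5/(s + 3) + 1/(s + 1)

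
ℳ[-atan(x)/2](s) pi * sec(pi * s/2)/(4 * s)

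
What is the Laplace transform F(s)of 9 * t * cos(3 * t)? 9 * (s^2 - 9)/(s^2+9)^2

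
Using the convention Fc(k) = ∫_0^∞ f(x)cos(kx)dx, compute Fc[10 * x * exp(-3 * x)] 10 * (9 - k^2)/(k^2 + 9)^2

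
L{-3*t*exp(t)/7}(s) -3/(7*(s - 1)^2)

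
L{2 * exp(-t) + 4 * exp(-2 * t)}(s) 4/(s + 2) + 2/(s + 1)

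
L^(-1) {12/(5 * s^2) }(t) 12 * t/5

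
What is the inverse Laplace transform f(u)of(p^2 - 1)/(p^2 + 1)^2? u*cos(u)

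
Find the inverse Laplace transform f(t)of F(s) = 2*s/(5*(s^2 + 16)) 2*cos(4*t)/5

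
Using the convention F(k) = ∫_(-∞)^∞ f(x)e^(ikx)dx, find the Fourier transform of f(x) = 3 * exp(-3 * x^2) sqrt(3) * sqrt(pi) * exp(-k^2/12)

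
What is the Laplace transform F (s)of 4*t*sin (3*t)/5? 24*s/ (5*(s^2 + 9)^2)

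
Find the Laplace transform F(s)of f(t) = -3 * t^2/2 -3/s^3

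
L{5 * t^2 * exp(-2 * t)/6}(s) 5/(3 * (s + 2)^3)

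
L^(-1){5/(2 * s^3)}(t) 5 * t^2/4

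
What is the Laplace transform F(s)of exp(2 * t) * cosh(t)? (s - 2)/((s - 2)^2 - 1)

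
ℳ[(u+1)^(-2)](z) (-pi*z+pi)/sin(pi*z)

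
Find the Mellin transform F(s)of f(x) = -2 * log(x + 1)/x 2 * pi * csc(pi * s)/(s - 1)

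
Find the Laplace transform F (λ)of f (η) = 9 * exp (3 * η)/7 9/ (7 * (λ - 3))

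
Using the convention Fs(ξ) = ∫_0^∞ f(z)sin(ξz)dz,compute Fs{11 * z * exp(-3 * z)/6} 11 * ξ/(ξ^2+9)^2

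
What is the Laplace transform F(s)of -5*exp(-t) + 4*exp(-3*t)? 4/(s + 3) - 5/(s + 1)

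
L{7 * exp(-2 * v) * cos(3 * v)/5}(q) 7 * (q+2)/(5 * ((q+2)^2+9))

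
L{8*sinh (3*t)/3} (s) 8/ (s^2 - 9)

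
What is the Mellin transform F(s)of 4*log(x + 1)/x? -4*pi*csc(pi*s)/(s - 1)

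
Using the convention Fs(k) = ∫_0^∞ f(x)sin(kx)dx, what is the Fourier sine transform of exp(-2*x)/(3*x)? atan(k/2)/3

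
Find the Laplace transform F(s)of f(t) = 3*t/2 3/(2*s^2)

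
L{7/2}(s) 7/(2*s)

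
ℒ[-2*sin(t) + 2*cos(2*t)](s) 2*s/(s^2 + 4) - 2/(s^2 + 1)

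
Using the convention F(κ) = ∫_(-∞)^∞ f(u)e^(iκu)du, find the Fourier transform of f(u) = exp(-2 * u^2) sqrt(2) * sqrt(pi) * exp(-κ^2/8)/2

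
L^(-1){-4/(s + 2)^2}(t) -4 * t * exp(-2 * t)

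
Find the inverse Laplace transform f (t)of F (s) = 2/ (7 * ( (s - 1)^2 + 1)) 2 * exp (t) * sin (t)/7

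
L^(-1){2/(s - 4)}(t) 2*exp(4*t)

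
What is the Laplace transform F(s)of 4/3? 4/(3*s)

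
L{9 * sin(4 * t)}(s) 36/(s^2+16)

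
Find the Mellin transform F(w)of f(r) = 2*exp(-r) 2*gamma(w)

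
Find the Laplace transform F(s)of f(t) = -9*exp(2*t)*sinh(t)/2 -9/(2*(s - 2)^2 - 2)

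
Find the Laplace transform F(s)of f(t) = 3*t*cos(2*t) 3*(s^2 - 4)/(s^2 + 4)^2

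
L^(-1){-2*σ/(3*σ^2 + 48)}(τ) -2*cos(4*τ)/3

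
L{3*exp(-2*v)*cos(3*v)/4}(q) 3*(q + 2)/(4*((q + 2)^2 + 9))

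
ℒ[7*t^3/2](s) 21/s^4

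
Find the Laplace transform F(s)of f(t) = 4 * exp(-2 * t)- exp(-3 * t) 4/(s+2) - 1/(s+3)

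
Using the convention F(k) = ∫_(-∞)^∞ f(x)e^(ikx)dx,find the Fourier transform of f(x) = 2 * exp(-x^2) 2 * sqrt(pi) * exp(-k^2/4)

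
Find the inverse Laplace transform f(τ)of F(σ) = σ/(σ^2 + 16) cos(4*τ)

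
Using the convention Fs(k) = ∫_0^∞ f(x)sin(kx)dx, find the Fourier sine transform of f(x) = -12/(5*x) -6*pi/5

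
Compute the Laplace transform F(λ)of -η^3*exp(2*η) -6/(λ - 2)^4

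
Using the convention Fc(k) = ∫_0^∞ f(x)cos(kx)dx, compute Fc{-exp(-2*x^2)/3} -sqrt(2)*sqrt(pi)*exp(-k^2/8)/12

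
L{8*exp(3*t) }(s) 8/(s - 3) 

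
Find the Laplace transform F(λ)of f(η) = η λ^(-2)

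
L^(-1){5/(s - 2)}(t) 5 * exp(2 * t)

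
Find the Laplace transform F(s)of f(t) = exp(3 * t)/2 1/(2 * (s - 3))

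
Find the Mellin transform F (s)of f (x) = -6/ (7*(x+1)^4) pi*(s - 3)*(s - 2)*(s - 1)/ (7*sin (pi*s))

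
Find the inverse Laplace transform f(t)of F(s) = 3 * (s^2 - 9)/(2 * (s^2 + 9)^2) 3 * t * cos(3 * t)/2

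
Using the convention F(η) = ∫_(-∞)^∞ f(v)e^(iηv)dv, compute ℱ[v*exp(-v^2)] I*sqrt(pi)*η*exp(-η^2/4)/2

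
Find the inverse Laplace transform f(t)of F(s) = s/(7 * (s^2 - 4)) cosh(2 * t)/7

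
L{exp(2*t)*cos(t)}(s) (s - 2)/((s - 2)^2 + 1)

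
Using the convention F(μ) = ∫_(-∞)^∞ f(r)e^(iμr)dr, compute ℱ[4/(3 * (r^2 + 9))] 4 * pi * exp(-3 * Abs(μ))/9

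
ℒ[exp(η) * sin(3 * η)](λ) 3/((λ - 1)^2 + 9)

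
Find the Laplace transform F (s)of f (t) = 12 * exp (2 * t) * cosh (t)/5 12 * (s - 2)/ (5 * ( (s - 2)^2 - 1))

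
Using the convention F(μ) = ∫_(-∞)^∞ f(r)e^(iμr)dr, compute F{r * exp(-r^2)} I * sqrt(pi) * μ * exp(-μ^2/4)/2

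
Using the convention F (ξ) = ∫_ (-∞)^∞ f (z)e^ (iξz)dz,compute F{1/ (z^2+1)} pi * exp (-Abs (ξ))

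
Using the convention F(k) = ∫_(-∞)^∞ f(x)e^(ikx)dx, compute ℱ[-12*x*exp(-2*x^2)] -3*sqrt(2)*I*sqrt(pi)*k*exp(-k^2/8)/2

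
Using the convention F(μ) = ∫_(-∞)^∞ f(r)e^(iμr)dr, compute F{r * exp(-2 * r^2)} sqrt(2) * I * sqrt(pi) * μ * exp(-μ^2/8)/8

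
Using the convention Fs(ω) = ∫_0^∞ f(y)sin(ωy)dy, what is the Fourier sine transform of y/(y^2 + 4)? pi*exp(-2*ω)/2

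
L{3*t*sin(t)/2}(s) 3*s/(s^2 + 1)^2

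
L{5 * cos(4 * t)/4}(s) 5 * s/(4 * (s^2 + 16))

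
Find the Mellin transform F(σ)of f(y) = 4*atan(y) -2*pi*sec(pi*σ/2)/σ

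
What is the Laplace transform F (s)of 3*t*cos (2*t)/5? 3*(s^2 - 4)/ (5*(s^2+4)^2)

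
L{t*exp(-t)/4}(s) 1/(4*(s+1)^2)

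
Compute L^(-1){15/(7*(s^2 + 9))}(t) 5*sin(3*t)/7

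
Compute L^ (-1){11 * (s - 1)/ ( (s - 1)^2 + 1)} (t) 11 * exp (t) * cos (t)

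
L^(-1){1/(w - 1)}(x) exp(x)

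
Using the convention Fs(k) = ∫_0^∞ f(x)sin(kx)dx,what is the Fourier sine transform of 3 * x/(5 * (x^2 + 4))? 3 * pi * exp(-2 * k)/10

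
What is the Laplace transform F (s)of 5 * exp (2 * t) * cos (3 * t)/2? 5 * (s - 2)/ (2 * ( (s - 2)^2 + 9))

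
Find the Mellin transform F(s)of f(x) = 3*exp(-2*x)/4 3*gamma(s)/(4*2^s)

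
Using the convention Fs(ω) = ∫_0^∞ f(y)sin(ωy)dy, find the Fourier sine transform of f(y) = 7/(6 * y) 7 * pi/12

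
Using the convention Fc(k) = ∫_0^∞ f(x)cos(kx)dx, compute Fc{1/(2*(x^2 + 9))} pi*exp(-3*k)/12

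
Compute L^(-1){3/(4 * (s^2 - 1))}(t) 3 * sinh(t)/4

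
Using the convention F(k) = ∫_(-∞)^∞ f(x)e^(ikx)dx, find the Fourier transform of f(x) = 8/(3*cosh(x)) 8*pi/(3*cosh(pi*k/2))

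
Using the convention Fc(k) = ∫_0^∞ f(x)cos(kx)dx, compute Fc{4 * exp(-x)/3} 4/(3 * (k^2+1))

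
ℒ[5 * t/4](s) 5/(4 * s^2)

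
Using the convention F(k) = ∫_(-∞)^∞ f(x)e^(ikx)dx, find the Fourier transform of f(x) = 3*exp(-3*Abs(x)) 18/(k^2+9)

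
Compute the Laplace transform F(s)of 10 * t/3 10/(3 * s^2)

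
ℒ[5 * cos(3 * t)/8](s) 5 * s/(8 * (s^2 + 9))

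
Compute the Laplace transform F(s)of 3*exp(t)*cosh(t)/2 3*(s - 1)/(2*s*(s - 2))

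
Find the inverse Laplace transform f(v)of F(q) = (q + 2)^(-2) v * exp(-2 * v)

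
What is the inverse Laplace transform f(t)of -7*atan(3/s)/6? -7*sin(3*t)/(6*t)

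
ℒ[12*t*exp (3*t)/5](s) 12/ (5*(s - 3)^2)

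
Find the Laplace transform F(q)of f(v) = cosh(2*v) q/(q^2 - 4)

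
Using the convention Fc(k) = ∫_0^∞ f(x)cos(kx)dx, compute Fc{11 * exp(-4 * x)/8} 11/(2 * (k^2 + 16))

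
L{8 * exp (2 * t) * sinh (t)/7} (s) 8/ (7 * ( (s - 2)^2 - 1))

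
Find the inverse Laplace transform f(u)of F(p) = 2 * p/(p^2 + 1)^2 u * sin(u)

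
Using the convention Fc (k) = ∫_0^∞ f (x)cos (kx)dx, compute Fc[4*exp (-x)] 4/ (k^2+1)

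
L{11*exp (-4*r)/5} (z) 11/ (5*(z + 4))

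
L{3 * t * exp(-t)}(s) 3/(s + 1)^2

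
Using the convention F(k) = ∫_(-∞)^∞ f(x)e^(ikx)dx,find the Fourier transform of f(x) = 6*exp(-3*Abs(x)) 36/(k^2 + 9)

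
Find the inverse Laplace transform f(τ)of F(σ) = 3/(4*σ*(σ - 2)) 3*exp(τ)*sinh(τ)/4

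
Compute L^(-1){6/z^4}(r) r^3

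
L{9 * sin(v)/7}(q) 9/(7 * (q^2+1))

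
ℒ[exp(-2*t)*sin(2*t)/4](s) 1/(2*((s + 2)^2 + 4))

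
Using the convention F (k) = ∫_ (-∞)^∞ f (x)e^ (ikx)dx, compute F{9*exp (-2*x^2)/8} 9*sqrt (2)*sqrt (pi)*exp (-k^2/8)/16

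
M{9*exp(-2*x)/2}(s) 9*gamma(s)/(2*2^s)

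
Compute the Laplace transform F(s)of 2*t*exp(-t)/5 2/(5*(s + 1)^2)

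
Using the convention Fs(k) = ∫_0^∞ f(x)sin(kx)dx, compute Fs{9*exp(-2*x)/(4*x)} 9*atan(k/2)/4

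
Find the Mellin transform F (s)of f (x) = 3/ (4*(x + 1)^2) -3*pi*(s - 1)/ (4*sin (pi*s))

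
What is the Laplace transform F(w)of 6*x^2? 12/w^3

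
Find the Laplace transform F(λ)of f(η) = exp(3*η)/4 1/(4*(λ - 3))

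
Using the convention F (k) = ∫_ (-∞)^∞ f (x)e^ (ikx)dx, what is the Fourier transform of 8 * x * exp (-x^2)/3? 4 * I * sqrt (pi) * k * exp (-k^2/4)/3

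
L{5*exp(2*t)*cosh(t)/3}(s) 5*(s - 2)/(3*((s - 2)^2 - 1))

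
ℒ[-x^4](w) -24/w^5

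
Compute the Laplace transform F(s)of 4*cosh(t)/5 4*s/(5*(s^2-1))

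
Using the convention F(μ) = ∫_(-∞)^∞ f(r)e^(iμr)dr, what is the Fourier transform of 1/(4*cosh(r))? pi/(4*cosh(pi*μ/2))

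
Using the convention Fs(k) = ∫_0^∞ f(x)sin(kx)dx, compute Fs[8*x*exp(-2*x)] 32*k/(k^2 + 4)^2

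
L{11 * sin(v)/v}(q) 11 * atan(1/q)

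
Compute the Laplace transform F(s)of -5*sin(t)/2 -5/(2*s^2 + 2)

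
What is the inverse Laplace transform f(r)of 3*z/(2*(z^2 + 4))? 3*cos(2*r)/2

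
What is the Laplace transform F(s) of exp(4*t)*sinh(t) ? 1/((s - 4) ^2 - 1) 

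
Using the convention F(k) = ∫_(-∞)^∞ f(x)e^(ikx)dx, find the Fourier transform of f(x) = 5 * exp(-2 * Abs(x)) 20/(k^2 + 4)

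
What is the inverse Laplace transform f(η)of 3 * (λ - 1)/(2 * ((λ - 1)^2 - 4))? 3 * exp(η) * cosh(2 * η)/2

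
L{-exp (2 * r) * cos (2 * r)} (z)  (2 - z)/ ( (z - 2)^2 + 4)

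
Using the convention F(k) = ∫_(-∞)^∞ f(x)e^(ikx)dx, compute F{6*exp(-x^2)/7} 6*sqrt(pi)*exp(-k^2/4)/7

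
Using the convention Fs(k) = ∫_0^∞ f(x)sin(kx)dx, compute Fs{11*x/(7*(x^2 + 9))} 11*pi*exp(-3*k)/14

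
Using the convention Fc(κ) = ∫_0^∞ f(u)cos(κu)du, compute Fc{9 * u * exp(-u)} 9 * (1 - κ^2)/(κ^2 + 1)^2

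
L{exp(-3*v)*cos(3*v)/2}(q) (q + 3)/(2*((q + 3)^2 + 9))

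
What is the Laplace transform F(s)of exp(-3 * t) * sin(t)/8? 1/(8 * ((s+3)^2+1))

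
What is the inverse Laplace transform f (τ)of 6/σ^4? τ^3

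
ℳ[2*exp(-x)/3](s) 2*gamma(s)/3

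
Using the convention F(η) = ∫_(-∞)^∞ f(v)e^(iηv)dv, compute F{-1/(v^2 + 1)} -pi * exp(-Abs(η))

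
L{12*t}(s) 12/s^2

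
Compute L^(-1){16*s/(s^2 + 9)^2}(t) 8*t*sin(3*t)/3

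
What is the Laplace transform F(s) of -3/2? -3/(2 * s) 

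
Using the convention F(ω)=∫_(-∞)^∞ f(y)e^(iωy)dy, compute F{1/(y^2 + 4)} pi * exp(-2 * Abs(ω))/2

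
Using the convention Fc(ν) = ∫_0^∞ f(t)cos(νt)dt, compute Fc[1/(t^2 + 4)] pi * exp(-2 * ν)/4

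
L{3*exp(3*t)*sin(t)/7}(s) 3/(7*((s - 3)^2+1))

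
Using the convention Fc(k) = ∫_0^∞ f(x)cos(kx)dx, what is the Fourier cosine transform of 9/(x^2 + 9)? 3 * pi * exp(-3 * k)/2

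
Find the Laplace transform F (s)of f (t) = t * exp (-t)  (s + 1)^ (-2)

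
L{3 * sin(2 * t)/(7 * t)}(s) 3 * atan(2/s)/7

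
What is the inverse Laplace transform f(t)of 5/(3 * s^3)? 5 * t^2/6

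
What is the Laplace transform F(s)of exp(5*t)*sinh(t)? 1/((s - 5)^2 - 1)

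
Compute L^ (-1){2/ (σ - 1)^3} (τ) τ^2*exp (τ)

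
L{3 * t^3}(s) 18/s^4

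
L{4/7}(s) 4/(7*s)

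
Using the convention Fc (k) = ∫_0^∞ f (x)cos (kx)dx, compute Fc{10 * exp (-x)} 10/ (k^2 + 1)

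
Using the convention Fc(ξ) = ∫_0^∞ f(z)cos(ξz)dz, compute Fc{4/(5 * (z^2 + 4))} pi * exp(-2 * ξ)/5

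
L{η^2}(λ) 2/λ^3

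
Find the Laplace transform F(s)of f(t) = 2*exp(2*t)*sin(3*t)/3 2/((s - 2)^2 + 9)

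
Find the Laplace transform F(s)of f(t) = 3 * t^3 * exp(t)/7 18/(7 * (s - 1)^4)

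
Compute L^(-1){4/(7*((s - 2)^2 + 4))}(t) 2*exp(2*t)*sin(2*t)/7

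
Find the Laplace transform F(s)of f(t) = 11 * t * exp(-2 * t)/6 11/(6 * (s+2)^2)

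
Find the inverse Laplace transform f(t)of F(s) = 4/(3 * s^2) 4 * t/3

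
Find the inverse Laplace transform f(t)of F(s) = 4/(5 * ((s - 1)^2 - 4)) 2 * exp(t) * sinh(2 * t)/5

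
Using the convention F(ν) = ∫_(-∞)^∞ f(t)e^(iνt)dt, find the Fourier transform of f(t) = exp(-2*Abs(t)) 4/(ν^2 + 4)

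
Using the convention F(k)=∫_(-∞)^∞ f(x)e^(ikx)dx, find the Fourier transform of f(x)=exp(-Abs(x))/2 1/(k^2 + 1)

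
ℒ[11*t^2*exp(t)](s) 22/(s - 1)^3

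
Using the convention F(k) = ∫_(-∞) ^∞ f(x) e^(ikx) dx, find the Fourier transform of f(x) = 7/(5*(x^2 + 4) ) 7*pi*exp(-2*Abs(k) ) /10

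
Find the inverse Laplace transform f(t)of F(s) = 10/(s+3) 10*exp(-3*t)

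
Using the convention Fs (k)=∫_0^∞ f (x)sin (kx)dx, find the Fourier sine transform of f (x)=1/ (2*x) pi/4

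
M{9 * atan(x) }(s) -9 * pi * sec(pi * s/2) /(2 * s) 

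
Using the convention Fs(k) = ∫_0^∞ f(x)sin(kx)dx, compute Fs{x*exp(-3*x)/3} 2*k/(k^2 + 9)^2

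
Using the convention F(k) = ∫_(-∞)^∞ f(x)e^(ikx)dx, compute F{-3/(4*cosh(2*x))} -3*pi/(8*cosh(pi*k/4))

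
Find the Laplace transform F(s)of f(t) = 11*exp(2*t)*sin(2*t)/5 22/(5*((s - 2)^2 + 4))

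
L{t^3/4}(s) 3/(2 * s^4)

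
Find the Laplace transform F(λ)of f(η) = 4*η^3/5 24/(5*λ^4)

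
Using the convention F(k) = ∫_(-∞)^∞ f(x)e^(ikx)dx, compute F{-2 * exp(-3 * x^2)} -2 * sqrt(3) * sqrt(pi) * exp(-k^2/12)/3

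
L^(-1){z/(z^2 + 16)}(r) cos(4*r)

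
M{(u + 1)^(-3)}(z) pi * (z - 2) * (z - 1)/(2 * sin(pi * z))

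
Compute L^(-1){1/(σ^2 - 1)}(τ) sinh(τ)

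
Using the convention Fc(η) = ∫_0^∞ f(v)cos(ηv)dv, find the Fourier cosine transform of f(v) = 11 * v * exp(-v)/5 11 * (1 - η^2)/(5 * (η^2 + 1)^2)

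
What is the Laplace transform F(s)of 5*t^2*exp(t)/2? 5/(s - 1)^3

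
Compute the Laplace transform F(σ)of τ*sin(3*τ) 6*σ/(σ^2 + 9)^2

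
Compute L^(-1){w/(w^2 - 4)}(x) cosh(2 * x)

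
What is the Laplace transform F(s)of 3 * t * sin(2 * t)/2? 6 * s/(s^2 + 4)^2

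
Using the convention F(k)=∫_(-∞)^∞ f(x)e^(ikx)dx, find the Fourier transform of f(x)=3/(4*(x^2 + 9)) pi*exp(-3*Abs(k))/4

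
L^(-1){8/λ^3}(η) 4 * η^2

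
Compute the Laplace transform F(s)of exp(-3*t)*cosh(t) (s + 3)/((s + 3)^2 - 1)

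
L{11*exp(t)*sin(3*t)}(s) 33/((s - 1)^2+9)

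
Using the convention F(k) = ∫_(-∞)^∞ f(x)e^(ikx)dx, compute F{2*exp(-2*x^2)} sqrt(2)*sqrt(pi)*exp(-k^2/8)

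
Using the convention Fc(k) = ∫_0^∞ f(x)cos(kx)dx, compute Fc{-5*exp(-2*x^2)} -5*sqrt(2)*sqrt(pi)*exp(-k^2/8)/4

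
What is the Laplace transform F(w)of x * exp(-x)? (w + 1)^(-2)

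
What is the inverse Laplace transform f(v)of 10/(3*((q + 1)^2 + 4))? 5*exp(-v)*sin(2*v)/3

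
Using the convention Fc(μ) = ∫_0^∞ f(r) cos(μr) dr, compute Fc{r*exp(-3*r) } (9 - μ^2) /(μ^2 + 9) ^2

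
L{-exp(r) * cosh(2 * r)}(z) (1 - z)/((z - 1)^2 - 4)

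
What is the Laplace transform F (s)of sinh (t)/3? 1/ (3 * (s^2 - 1))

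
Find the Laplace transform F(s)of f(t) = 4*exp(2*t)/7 4/(7*(s - 2))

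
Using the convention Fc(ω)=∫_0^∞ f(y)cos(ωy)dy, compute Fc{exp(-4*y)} 4/(ω^2 + 16)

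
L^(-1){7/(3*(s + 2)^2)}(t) 7*t*exp(-2*t)/3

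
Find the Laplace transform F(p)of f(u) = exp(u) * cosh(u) (p - 1)/(p * (p - 2))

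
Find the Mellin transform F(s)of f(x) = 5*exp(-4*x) 5*gamma(s)/4^s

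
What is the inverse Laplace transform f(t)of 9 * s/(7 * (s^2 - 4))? 9 * cosh(2 * t)/7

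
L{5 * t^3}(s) 30/s^4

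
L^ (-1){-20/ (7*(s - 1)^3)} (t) -10*t^2*exp (t)/7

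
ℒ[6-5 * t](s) 6/s - 5/s^2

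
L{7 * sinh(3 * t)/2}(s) 21/(2 * (s^2 - 9))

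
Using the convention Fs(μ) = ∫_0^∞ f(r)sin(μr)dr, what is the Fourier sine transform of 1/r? pi/2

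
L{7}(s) 7/s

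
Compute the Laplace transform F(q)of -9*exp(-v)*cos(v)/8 9*(-q - 1)/(8*((q + 1)^2 + 1))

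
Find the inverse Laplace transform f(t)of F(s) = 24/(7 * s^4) 4 * t^3/7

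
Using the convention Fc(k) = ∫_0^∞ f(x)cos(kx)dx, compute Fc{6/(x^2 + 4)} 3 * pi * exp(-2 * k)/2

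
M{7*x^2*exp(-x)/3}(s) 7*gamma(s + 2)/3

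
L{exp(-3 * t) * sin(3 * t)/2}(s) 3/(2 * ((s + 3)^2 + 9))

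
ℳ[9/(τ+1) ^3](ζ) 9*pi*(ζ - 2)*(ζ - 1) /(2*sin(pi*ζ) ) 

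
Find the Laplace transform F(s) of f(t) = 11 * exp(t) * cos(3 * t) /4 11 * (s - 1) /(4 * ((s - 1) ^2 + 9) ) 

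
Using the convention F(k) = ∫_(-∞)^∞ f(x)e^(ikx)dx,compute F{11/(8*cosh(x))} 11*pi/(8*cosh(pi*k/2))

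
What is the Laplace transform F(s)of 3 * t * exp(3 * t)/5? 3/(5 * (s - 3)^2)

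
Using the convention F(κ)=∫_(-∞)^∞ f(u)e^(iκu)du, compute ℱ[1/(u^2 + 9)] pi * exp(-3 * Abs(κ))/3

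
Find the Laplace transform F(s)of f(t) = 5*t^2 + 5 5/s + 10/s^3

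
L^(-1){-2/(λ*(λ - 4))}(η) -exp(2*η)*sinh(2*η)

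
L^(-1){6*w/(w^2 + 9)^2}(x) x*sin(3*x)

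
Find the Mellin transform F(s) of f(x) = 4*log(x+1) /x -4*pi*csc(pi*s) /(s - 1) 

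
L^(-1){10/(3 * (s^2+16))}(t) 5 * sin(4 * t)/6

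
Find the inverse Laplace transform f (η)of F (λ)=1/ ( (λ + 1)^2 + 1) exp (-η) * sin (η)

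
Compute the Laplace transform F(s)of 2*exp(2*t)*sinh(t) 2/((s - 2)^2 - 1)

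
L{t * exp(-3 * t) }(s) (s + 3) ^(-2) 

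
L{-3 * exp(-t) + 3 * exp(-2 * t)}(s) 3/(s + 2) - 3/(s + 1)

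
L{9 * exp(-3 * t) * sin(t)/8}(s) 9/(8 * ((s + 3)^2 + 1))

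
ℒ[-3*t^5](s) -360/s^6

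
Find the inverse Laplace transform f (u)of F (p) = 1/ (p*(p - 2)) exp (u)*sinh (u)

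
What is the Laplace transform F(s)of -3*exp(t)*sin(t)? -3/((s - 1)^2 + 1)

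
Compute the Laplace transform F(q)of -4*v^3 -24/q^4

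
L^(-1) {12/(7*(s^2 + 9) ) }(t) 4*sin(3*t) /7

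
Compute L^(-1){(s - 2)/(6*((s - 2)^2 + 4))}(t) exp(2*t)*cos(2*t)/6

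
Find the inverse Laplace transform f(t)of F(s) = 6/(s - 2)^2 6 * t * exp(2 * t)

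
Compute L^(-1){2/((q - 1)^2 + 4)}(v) exp(v)*sin(2*v)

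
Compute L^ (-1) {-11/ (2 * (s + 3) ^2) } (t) -11 * t * exp (-3 * t) /2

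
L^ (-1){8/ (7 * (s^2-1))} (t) 8 * sinh (t)/7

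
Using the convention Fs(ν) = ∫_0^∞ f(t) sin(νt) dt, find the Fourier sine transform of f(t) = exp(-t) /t atan(ν) 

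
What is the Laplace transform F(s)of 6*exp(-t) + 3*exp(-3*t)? 6/(s + 1) + 3/(s + 3)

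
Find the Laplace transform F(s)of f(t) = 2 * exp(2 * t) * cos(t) 2 * (s - 2)/((s - 2)^2 + 1)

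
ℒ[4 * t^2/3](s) 8/(3 * s^3)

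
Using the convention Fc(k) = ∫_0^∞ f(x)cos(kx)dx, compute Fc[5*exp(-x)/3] 5/(3*(k^2 + 1))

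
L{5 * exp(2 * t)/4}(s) 5/(4 * (s - 2))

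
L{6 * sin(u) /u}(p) 6 * atan(1/p) 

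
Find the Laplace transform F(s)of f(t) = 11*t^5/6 220/s^6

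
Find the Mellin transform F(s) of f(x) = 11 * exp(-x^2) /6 11 * gamma(s/2) /12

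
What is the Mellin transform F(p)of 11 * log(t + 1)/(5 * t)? -11 * pi * csc(pi * p)/(5 * p - 5)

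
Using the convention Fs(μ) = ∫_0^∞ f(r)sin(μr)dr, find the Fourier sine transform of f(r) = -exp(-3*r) -μ/(μ^2 + 9)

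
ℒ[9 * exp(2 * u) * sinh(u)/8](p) 9/(8 * ((p - 2)^2 - 1))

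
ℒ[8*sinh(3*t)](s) 24/(s^2 - 9)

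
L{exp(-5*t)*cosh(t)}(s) (s + 5)/((s + 5)^2 - 1)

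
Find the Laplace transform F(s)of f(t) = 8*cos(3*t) 8*s/(s^2 + 9)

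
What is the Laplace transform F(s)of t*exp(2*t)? (s - 2)^(-2)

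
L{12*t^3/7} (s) 72/ (7*s^4)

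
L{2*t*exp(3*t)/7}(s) 2/(7*(s - 3)^2)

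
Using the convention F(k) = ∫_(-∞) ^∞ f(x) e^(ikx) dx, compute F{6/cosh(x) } 6*pi/cosh(pi*k/2) 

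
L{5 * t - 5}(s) 5/s^2 - 5/s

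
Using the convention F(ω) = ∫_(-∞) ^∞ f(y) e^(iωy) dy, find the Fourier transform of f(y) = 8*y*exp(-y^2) 4*I*sqrt(pi)*ω*exp(-ω^2/4) 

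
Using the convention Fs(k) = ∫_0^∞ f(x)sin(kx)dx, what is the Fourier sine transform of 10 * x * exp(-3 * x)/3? 20 * k/(k^2+9)^2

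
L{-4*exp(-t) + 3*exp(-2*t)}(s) 3/(s + 2) - 4/(s + 1)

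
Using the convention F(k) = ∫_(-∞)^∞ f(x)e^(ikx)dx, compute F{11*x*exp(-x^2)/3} 11*I*sqrt(pi)*k*exp(-k^2/4)/6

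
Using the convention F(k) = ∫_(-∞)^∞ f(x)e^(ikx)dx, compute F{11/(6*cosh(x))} 11*pi/(6*cosh(pi*k/2))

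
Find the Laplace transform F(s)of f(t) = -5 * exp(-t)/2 -5/(2 * s+2)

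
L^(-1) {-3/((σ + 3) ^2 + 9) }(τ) -exp(-3 * τ) * sin(3 * τ) 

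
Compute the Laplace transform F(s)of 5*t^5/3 200/s^6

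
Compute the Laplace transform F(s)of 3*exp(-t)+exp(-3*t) 1/(s+3)+3/(s+1)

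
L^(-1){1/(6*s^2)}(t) t/6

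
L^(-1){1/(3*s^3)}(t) t^2/6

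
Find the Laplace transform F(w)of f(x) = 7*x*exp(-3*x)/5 7/(5*(w + 3)^2)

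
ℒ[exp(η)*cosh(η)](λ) (λ - 1)/(λ*(λ - 2))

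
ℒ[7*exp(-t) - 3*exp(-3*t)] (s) 7/(s + 1) - 3/(s + 3)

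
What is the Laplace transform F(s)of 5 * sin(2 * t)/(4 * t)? 5 * atan(2/s)/4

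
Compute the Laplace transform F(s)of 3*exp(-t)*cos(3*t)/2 3*(s + 1)/(2*((s + 1)^2 + 9))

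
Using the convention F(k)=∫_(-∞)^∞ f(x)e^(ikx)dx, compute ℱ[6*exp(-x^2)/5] 6*sqrt(pi)*exp(-k^2/4)/5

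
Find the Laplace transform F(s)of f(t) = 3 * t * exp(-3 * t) 3/(s+3)^2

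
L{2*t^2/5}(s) 4/(5*s^3)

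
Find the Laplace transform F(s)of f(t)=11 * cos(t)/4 11 * s/(4 * (s^2 + 1))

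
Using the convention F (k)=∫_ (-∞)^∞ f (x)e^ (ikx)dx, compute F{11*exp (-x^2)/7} 11*sqrt (pi)*exp (-k^2/4)/7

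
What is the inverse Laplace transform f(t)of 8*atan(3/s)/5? 8*sin(3*t)/(5*t)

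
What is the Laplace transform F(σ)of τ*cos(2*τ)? (σ^2 - 4)/(σ^2 + 4)^2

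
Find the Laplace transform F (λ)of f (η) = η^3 6/λ^4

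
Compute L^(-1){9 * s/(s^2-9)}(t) 9 * cosh(3 * t)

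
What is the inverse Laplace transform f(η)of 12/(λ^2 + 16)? 3*sin(4*η)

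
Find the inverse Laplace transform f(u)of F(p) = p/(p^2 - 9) cosh(3*u)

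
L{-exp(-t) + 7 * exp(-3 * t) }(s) 7/(s + 3) - 1/(s + 1) 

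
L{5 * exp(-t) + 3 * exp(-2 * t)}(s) 5/(s + 1) + 3/(s + 2)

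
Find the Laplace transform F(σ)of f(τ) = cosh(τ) σ/(σ^2 - 1)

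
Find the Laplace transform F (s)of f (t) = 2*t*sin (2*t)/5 8*s/ (5*(s^2 + 4)^2)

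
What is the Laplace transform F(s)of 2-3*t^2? 2/s - 6/s^3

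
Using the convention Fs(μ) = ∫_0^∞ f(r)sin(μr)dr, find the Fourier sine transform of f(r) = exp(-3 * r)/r atan(μ/3)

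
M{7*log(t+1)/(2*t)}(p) -7*pi*csc(pi*p)/(2*p - 2)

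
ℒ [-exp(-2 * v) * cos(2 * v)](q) (-q - 2)/((q+2)^2+4)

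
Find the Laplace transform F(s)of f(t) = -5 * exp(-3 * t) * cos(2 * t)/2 5 * (-s - 3)/(2 * ((s + 3)^2 + 4))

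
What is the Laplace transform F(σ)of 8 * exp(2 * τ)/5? 8/(5 * (σ - 2))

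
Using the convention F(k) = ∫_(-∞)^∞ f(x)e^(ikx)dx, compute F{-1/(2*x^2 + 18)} -pi*exp(-3*Abs(k))/6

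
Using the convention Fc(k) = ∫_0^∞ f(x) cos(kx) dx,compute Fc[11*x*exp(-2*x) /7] 11*(4 - k^2) /(7*(k^2 + 4) ^2) 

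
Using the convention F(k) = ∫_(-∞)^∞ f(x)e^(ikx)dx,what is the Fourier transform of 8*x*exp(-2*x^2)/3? sqrt(2)*I*sqrt(pi)*k*exp(-k^2/8)/3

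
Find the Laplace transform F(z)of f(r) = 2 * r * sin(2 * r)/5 8 * z/(5 * (z^2 + 4)^2)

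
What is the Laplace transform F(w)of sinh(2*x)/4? 1/(2*(w^2 - 4))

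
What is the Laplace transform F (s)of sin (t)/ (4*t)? atan (1/s)/4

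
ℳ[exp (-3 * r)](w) gamma (w)/3^w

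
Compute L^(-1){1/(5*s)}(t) 1/5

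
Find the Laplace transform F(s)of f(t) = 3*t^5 360/s^6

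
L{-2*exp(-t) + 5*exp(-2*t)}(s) 5/(s + 2)-2/(s + 1)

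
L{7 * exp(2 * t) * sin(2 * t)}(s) 14/((s - 2)^2 + 4)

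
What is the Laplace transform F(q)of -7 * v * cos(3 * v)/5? 7 * (9 - q^2)/(5 * (q^2+9)^2)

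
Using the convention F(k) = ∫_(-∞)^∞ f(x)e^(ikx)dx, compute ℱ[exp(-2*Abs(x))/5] 4/(5*(k^2 + 4))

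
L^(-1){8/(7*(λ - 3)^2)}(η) 8*η*exp(3*η)/7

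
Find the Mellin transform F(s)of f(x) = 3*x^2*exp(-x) 3*gamma(s + 2)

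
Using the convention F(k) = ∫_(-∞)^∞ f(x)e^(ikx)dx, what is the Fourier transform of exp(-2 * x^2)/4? sqrt(2) * sqrt(pi) * exp(-k^2/8)/8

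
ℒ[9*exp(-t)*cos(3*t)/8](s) 9*(s + 1)/(8*((s + 1)^2 + 9))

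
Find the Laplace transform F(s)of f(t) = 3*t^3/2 9/s^4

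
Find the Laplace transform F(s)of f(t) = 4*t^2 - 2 8/s^3 - 2/s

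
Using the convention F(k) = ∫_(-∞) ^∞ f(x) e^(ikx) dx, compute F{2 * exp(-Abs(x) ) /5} 4/(5 * (k^2 + 1) ) 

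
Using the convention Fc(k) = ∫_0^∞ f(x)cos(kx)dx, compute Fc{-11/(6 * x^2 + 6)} -11 * pi * exp(-k)/12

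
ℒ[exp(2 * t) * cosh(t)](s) (s - 2) /((s - 2) ^2-1) 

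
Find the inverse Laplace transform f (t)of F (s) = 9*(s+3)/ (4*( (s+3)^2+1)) 9*exp (-3*t)*cos (t)/4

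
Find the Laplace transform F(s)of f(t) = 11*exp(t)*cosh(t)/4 11*(s - 1)/(4*s*(s - 2))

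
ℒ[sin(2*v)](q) 2/(q^2 + 4)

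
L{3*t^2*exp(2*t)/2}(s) 3/(s - 2)^3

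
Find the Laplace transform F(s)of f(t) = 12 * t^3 72/s^4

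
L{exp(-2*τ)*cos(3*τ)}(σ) (σ + 2)/((σ + 2)^2 + 9)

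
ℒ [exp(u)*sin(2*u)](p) 2/((p - 1)^2 + 4)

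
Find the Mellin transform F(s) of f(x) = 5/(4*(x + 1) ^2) -5*pi*(s - 1) /(4*sin(pi*s) ) 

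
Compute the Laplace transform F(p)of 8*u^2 16/p^3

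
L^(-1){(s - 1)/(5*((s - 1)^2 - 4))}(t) exp(t)*cosh(2*t)/5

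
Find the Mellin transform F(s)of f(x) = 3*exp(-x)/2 3*gamma(s)/2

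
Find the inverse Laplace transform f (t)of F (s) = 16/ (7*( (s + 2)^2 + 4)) 8*exp (-2*t)*sin (2*t)/7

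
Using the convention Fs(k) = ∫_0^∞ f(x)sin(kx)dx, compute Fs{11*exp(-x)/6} 11*k/(6*(k^2 + 1))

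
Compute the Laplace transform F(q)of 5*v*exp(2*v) 5/(q - 2)^2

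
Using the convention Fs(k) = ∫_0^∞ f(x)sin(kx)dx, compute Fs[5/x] 5 * pi/2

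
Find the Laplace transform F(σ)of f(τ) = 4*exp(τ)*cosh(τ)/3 4*(σ - 1)/(3*σ*(σ - 2))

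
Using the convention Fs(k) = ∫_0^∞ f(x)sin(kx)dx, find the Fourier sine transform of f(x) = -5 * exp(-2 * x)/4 -5 * k/(4 * k^2 + 16)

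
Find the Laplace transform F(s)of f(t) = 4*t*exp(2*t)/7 4/(7*(s - 2)^2)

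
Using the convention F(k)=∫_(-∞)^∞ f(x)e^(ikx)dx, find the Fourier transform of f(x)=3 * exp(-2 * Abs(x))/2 6/(k^2 + 4)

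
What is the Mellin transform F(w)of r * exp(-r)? gamma(w+1)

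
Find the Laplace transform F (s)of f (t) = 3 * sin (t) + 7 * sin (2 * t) 14/ (s^2 + 4) + 3/ (s^2 + 1)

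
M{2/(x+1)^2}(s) -2*pi*(s - 1)/sin(pi*s)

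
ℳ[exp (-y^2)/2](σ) gamma (σ/2)/4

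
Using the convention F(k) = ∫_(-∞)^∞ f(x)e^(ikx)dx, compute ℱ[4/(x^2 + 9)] 4*pi*exp(-3*Abs(k))/3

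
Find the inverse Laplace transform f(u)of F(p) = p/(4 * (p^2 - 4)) cosh(2 * u)/4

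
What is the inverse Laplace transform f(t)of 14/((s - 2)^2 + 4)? 7*exp(2*t)*sin(2*t)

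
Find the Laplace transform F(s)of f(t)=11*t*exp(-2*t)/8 11/(8*(s + 2)^2)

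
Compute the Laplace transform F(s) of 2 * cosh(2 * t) 2 * s/(s^2 - 4) 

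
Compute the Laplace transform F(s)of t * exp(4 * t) (s - 4)^(-2)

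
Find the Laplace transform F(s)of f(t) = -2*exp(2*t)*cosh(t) 2*(2 - s)/((s - 2)^2 - 1)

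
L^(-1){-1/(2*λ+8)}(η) -exp(-4*η)/2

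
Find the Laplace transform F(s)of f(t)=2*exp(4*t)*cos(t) 2*(s - 4)/((s - 4)^2 + 1)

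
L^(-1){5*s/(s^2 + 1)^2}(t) 5*t*sin(t)/2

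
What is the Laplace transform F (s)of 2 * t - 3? 2/s^2-3/s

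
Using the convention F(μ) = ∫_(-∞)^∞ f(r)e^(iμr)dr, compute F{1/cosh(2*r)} pi/(2*cosh(pi*μ/4))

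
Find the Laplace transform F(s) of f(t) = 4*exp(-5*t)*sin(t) 4/((s + 5) ^2 + 1) 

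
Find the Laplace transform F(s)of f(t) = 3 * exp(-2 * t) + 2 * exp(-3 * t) 2/(s + 3) + 3/(s + 2)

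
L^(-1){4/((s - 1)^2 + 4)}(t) 2 * exp(t) * sin(2 * t)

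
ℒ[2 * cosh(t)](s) 2 * s/(s^2 - 1)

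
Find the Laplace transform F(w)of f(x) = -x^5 -120/w^6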